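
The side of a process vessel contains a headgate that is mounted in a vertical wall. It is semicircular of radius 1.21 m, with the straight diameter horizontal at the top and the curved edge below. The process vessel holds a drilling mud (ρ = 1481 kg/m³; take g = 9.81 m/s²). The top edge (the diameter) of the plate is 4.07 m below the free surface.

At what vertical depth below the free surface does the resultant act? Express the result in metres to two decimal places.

γ = ρg = 1481 × 9.81 / 1000 = 14.52861 kN/m³.
The centroid of a semicircle lies 4r/(3π) = 0.51354 m from the diameter, here below the top edge, so the centroid depth is h_c = 4.07 + 0.51354 = 4.58354 m.
A = πr²/2 = π × 1.21²/2 = 2.2998 m².
Resultant F = γ·h_c·A = 14.52861 × 4.58354 × 2.2998 = 153.149 kN.
I_c = (π/8 − 8/(9π))·r⁴ = 0.109757 × 1.21⁴ = 0.235274 m⁴.
Centre of pressure: y_p = y_c + I_c/(y_c·A) = 4.58354 + 0.235274/(4.58354 × 2.2998) = 4.58354 + 0.0223194 = 4.60586 m along the plane.

h_p = 4.61 m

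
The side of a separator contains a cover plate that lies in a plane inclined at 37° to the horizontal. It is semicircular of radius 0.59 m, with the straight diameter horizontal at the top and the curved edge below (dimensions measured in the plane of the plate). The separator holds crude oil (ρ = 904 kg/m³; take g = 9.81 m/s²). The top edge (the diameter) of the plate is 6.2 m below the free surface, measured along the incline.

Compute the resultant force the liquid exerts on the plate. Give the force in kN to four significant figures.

γ = ρg = 904 × 9.81 / 1000 = 8.86824 kN/m³.
Let θ = 37° be the plate's angle to the horizontal; measure y along the incline from where the plane meets the free surface. Vertical depth h = y·sinθ with sinθ = 0.601815.
The centroid of a semicircle lies 4r/(3π) = 0.250404 m from the diameter, here below the top edge, so y_c = 6.2 + 0.250404 = 6.4504 m and h_c = 6.4504 × 0.601815 = 3.88195 m.
A = πr²/2 = π × 0.59²/2 = 0.546794 m².
Resultant F = γ·h_c·A = 8.86824 × 3.88195 × 0.546794 = 18.824 kN.

F ≈ 18.82 kN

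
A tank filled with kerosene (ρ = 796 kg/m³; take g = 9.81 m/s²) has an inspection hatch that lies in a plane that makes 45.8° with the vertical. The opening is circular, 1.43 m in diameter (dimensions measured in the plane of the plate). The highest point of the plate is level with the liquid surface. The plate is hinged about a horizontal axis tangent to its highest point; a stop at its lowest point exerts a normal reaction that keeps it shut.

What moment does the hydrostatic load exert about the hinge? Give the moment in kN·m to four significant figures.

γ = ρg = 796 × 9.81 / 1000 = 7.80876 kN/m³.
The plate makes 45.8° with the vertical, i.e. θ = 90° − 45.8° = 44.2° to the horizontal. Measuring y along the incline from the free-surface line, vertical depth h = y·sinθ with sinθ = 0.697165.
The centroid is at the centre, 0.715 m below the top of the plate, so y_c = 0.715 m and h_c = 0.715 × 0.697165 = 0.498473 m.
A = π(0.715)² = 1.60606 m².
Resultant F = γ·h_c·A = 7.80876 × 0.498473 × 1.60606 = 6.25152 kN.
I_c = πr⁴/4 = π × 0.715⁴/4 = 0.205265 m⁴.
Centre of pressure: y_p = y_c + I_c/(y_c·A) = 0.715 + 0.205265/(0.715 × 1.60606) = 0.715 + 0.17875 = 0.89375 m along the plane.
The resultant acts 0.715 + 0.17875 = 0.89375 m (along the plate) below the hinge at the top edge, so the moment about the hinge is M = F × 0.89375 = 6.25152 × 0.89375 = 5.5873 kN·m.

M ≈ 5.587 kN·m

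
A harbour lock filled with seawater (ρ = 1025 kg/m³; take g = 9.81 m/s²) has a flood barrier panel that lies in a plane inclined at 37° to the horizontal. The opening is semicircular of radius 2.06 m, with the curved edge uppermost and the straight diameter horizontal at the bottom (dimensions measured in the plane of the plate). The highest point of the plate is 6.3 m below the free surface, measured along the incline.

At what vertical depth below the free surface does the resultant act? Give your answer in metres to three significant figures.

γ = ρg = 1025 × 9.81 / 1000 = 10.05525 kN/m³.
Let θ = 37° be the plate's angle to the horizontal; measure y along the incline from where the plane meets the free surface. Vertical depth h = y·sinθ with sinθ = 0.601815.
The centroid lies 4r/(3π) = 0.874291 m above the diameter, so r − 4r/(3π) = 2.06 − 0.874291 = 1.18571 m below the topmost point, so y_c = 6.3 + 1.18571 = 7.48571 m and h_c = 7.48571 × 0.601815 = 4.50501 m.
A = πr²/2 = π × 2.06²/2 = 6.66583 m².
Resultant F = γ·h_c·A = 10.05525 × 4.50501 × 6.66583 = 301.955 kN.
I_c = (π/8 − 8/(9π))·r⁴ = 0.109757 × 2.06⁴ = 1.97652 m⁴.
Centre of pressure: y_p = y_c + I_c/(y_c·A) = 7.48571 + 1.97652/(7.48571 × 6.66583) = 7.48571 + 0.0396108 = 7.52532 m along the plane.
Vertically, h_p = y_p·sinθ = 7.52532 × 0.601815 = 4.52885 m.

h_p = 4.53 m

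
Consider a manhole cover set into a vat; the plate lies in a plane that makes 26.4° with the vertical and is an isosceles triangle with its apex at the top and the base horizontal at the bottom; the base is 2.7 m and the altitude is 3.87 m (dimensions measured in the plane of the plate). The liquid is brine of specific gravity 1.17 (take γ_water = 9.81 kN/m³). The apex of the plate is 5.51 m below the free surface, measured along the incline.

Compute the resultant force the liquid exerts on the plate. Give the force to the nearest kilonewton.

F ≈ 435 kN

γ = 1.17 × 9.81 = 11.4777 kN/m³.
The plate makes 26.4° with the vertical, i.e. θ = 90° − 26.4° = 63.6° to the horizontal. Measuring y along the incline from the free-surface line, vertical depth h = y·sinθ with sinθ = 0.895712.
With the apex up, the centroid sits 2h/3 = 2 × 3.87/3 = 2.58 m below the apex, so y_c = 5.51 + 2.58 = 8.09 m and h_c = 8.09 × 0.895712 = 7.24631 m.
A = ½ × 2.7 × 3.87 = 5.2245 m².
Resultant F = γ·h_c·A = 11.4777 × 7.24631 × 5.2245 = 434.527 kN.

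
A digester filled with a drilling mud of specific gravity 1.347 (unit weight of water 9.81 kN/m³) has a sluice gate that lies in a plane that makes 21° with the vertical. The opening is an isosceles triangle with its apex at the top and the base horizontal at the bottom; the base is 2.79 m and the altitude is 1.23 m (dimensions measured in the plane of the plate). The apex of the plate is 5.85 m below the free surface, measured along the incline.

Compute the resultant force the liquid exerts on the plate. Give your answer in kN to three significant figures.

γ = 1.347 × 9.81 = 13.21407 kN/m³.
The plate makes 21° with the vertical, i.e. θ = 90° − 21° = 69° to the horizontal. Measuring y along the incline from the free-surface line, vertical depth h = y·sinθ with sinθ = 0.933580.
With the apex up, the centroid sits 2h/3 = 2 × 1.23/3 = 0.82 m below the apex, so y_c = 5.85 + 0.82 = 6.67 m and h_c = 6.67 × 0.933580 = 6.22698 m.
A = ½ × 2.79 × 1.23 = 1.71585 m².
Resultant F = γ·h_c·A = 13.21407 × 6.22698 × 1.71585 = 141.187 kN.

F ≈ 141 kN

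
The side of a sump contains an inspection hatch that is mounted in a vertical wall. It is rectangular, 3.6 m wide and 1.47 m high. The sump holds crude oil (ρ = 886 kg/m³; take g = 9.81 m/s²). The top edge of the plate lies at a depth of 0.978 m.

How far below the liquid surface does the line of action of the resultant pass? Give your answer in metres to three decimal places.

h_p = 1.818 m

γ = ρg = 886 × 9.81 / 1000 = 8.69166 kN/m³.
The centroid lies 1.47/2 = 0.735 m below the top edge, so the centroid depth is h_c = 0.978 + 0.735 = 1.713 m.
A = 3.6 × 1.47 = 5.292 m².
Resultant F = γ·h_c·A = 8.69166 × 1.713 × 5.292 = 78.7916 kN.
I_c = b·h³/12 = 3.6 × 1.47³/12 = 0.952957 m⁴.
Centre of pressure: y_p = y_c + I_c/(y_c·A) = 1.713 + 0.952957/(1.713 × 5.292) = 1.713 + 0.105123 = 1.81812 m along the plane.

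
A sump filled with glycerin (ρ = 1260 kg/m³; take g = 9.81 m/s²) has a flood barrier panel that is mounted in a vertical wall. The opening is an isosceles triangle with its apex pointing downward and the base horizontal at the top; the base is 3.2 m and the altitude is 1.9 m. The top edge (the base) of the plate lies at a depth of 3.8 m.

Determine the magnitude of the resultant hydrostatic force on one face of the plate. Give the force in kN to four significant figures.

F ≈ 166.6 kN

γ = ρg = 1260 × 9.81 / 1000 = 12.3606 kN/m³.
With the apex down, the centroid sits h/3 = 1.9/3 = 0.633333 m below the base (the top edge), so the centroid depth is h_c = 3.8 + 0.633333 = 4.43333 m.
A = ½ × 3.2 × 1.9 = 3.04 m².
Resultant F = γ·h_c·A = 12.3606 × 4.43333 × 3.04 = 166.588 kN.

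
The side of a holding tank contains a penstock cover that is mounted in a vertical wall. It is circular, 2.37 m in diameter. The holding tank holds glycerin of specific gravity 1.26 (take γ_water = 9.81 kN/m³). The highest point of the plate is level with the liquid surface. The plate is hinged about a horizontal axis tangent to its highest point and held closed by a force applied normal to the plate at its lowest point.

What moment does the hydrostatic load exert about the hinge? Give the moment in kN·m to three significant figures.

M ≈ 95.7 kN·m

γ = 1.26 × 9.81 = 12.3606 kN/m³.
The centroid is at the centre, 1.185 m below the top of the plate, so the centroid depth is h_c = 1.185 m.
A = π(1.185)² = 4.4115 m².
Resultant F = γ·h_c·A = 12.3606 × 1.185 × 4.4115 = 64.6166 kN.
I_c = πr⁴/4 = π × 1.185⁴/4 = 1.54869 m⁴.
Centre of pressure: y_p = y_c + I_c/(y_c·A) = 1.185 + 1.54869/(1.185 × 4.4115) = 1.185 + 0.296251 = 1.48125 m along the plane.
The resultant acts 1.185 + 0.296251 = 1.48125 m (along the plate) below the hinge at the top edge, so the moment about the hinge is M = F × 1.48125 = 64.6166 × 1.48125 = 95.7133 kN·m.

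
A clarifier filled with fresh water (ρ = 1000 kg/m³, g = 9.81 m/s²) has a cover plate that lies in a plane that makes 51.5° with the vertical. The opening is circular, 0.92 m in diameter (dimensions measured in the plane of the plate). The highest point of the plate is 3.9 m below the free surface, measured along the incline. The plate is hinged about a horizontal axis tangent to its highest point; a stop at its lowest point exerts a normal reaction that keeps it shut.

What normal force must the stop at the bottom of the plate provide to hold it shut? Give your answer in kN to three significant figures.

P ≈ 9.08 kN

γ = ρg = 1000 × 9.81 = 9810 N/m³ = 9.81 kN/m³.
The plate makes 51.5° with the vertical, i.e. θ = 90° − 51.5° = 38.5° to the horizontal. Measuring y along the incline from the free-surface line, vertical depth h = y·sinθ with sinθ = 0.622515.
The centroid is at the centre, 0.46 m below the top of the plate, so y_c = 3.9 + 0.46 = 4.36 m and h_c = 4.36 × 0.622515 = 2.71417 m.
A = π(0.46)² = 0.664761 m².
Resultant F = γ·h_c·A = 9.81 × 2.71417 × 0.664761 = 17.6999 kN.
I_c = πr⁴/4 = π × 0.46⁴/4 = 0.0351659 m⁴.
Centre of pressure: y_p = y_c + I_c/(y_c·A) = 4.36 + 0.0351659/(4.36 × 0.664761) = 4.36 + 0.012133 = 4.37213 m along the plane.
The resultant acts 0.46 + 0.012133 = 0.472133 m (along the plate) below the hinge at the top edge, so the moment about the hinge is M = F × 0.472133 = 17.6999 × 0.472133 = 8.35671 kN·m.
A normal force at the bottom, 0.92 m from the hinge, must supply this moment: P = 8.35671/0.92 = 9.08338 kN.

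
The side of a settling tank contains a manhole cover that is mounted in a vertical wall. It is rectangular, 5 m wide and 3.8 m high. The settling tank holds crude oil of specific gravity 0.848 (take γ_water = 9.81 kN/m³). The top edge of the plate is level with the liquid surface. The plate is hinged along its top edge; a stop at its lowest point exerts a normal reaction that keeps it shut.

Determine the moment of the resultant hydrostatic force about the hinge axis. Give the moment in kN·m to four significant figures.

γ = 0.848 × 9.81 = 8.31888 kN/m³.
The centroid lies 3.8/2 = 1.9 m below the top edge, so the centroid depth is h_c = 1.9 m.
A = 5 × 3.8 = 19 m².
Resultant F = γ·h_c·A = 8.31888 × 1.9 × 19 = 300.312 kN.
I_c = b·h³/12 = 5 × 3.8³/12 = 22.8633 m⁴.
Centre of pressure: y_p = y_c + I_c/(y_c·A) = 1.9 + 22.8633/(1.9 × 19) = 1.9 + 0.633332 = 2.53333 m along the plane.
The resultant acts 1.9 + 0.633332 = 2.53333 m (along the plate) below the hinge at the top edge, so the moment about the hinge is M = F × 2.53333 = 300.312 × 2.53333 = 760.789 kN·m.

M ≈ 760.8 kN·m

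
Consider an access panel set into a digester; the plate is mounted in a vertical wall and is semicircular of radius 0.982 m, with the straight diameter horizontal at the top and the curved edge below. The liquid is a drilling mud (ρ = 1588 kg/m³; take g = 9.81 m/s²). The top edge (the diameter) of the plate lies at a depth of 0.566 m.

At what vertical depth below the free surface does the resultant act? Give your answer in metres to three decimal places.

h_p = 1.051 m

γ = ρg = 1588 × 9.81 / 1000 = 15.57828 kN/m³.
The centroid of a semicircle lies 4r/(3π) = 0.416774 m from the diameter, here below the top edge, so the centroid depth is h_c = 0.566 + 0.416774 = 0.982774 m.
A = πr²/2 = π × 0.982²/2 = 1.51476 m².
Resultant F = γ·h_c·A = 15.57828 × 0.982774 × 1.51476 = 23.1909 kN.
I_c = (π/8 − 8/(9π))·r⁴ = 0.109757 × 0.982⁴ = 0.102065 m⁴.
Centre of pressure: y_p = y_c + I_c/(y_c·A) = 0.982774 + 0.102065/(0.982774 × 1.51476) = 0.982774 + 0.0685613 = 1.05134 m along the plane.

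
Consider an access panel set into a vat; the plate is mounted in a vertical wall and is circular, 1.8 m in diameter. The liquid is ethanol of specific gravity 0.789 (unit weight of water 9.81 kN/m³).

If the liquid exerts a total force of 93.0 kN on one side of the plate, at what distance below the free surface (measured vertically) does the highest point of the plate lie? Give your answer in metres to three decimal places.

γ = 0.789 × 9.81 = 7.74009 kN/m³.
A = π(0.9)² = 2.54469 m².
From F = γ·h_c·A, the centroid depth is h_c = 93.0/(7.74009 × 2.54469) = 4.72174 m.
The centroid is at the centre, 0.9 m below the top of the plate, so the highest point sits at h_top = 4.72174 − 0.9 = 3.82174 m below the surface.

d_top ≈ 3.822 m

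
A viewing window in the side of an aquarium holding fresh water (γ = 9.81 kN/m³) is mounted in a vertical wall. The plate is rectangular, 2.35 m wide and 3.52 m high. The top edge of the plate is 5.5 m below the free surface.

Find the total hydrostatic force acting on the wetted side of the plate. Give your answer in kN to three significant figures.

F ≈ 589 kN

γ = 9.81 kN/m³.
The centroid lies 3.52/2 = 1.76 m below the top edge, so the centroid depth is h_c = 5.5 + 1.76 = 7.26 m.
A = 2.35 × 3.52 = 8.272 m².
Resultant F = γ·h_c·A = 9.81 × 7.26 × 8.272 = 589.137 kN.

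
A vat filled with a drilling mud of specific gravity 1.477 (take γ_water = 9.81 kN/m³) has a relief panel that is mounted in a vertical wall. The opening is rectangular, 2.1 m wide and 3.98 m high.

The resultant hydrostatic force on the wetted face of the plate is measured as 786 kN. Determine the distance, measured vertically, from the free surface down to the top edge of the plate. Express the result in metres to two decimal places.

d_top ≈ 4.50 m

γ = 1.477 × 9.81 = 14.48937 kN/m³.
A = 2.1 × 3.98 = 8.358 m².
From F = γ·h_c·A, the centroid depth is h_c = 786/(14.48937 × 8.358) = 6.49039 m.
The centroid lies 3.98/2 = 1.99 m below the top edge, so the top edge sits at h_top = 6.49039 − 1.99 = 4.50039 m below the surface.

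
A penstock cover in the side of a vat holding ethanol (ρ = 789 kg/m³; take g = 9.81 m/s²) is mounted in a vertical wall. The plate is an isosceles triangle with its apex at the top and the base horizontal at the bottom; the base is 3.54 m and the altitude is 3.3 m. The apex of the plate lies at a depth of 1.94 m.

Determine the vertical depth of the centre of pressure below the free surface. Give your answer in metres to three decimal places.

h_p = 4.286 m

γ = ρg = 789 × 9.81 / 1000 = 7.74009 kN/m³.
With the apex up, the centroid sits 2h/3 = 2 × 3.3/3 = 2.2 m below the apex, so the centroid depth is h_c = 1.94 + 2.2 = 4.14 m.
A = ½ × 3.54 × 3.3 = 5.841 m².
Resultant F = γ·h_c·A = 7.74009 × 4.14 × 5.841 = 187.169 kN.
I_c = b·h³/36 = 3.54 × 3.3³/36 = 3.5338 m⁴.
Centre of pressure: y_p = y_c + I_c/(y_c·A) = 4.14 + 3.5338/(4.14 × 5.841) = 4.14 + 0.146135 = 4.28613 m along the plane.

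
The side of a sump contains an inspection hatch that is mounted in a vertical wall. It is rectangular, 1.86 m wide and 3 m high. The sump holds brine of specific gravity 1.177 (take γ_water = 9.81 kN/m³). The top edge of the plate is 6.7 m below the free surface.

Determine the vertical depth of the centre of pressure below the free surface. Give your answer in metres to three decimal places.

γ = 1.177 × 9.81 = 11.54637 kN/m³.
The centroid lies 3/2 = 1.5 m below the top edge, so the centroid depth is h_c = 6.7 + 1.5 = 8.2 m.
A = 1.86 × 3 = 5.58 m².
Resultant F = γ·h_c·A = 11.54637 × 8.2 × 5.58 = 528.316 kN.
I_c = b·h³/12 = 1.86 × 3³/12 = 4.185 m⁴.
Centre of pressure: y_p = y_c + I_c/(y_c·A) = 8.2 + 4.185/(8.2 × 5.58) = 8.2 + 0.0914634 = 8.29146 m along the plane.

h_p = 8.291 m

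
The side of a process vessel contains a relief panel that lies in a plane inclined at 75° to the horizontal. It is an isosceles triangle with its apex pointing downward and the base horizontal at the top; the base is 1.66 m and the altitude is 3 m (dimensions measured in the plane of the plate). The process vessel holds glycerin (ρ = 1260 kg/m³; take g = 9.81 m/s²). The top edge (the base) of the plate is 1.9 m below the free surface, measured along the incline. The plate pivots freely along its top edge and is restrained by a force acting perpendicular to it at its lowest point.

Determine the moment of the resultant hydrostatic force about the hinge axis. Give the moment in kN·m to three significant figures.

M ≈ 101 kN·m

γ = ρg = 1260 × 9.81 / 1000 = 12.3606 kN/m³.
Let θ = 75° be the plate's angle to the horizontal; measure y along the incline from where the plane meets the free surface. Vertical depth h = y·sinθ with sinθ = 0.965926.
With the apex down, the centroid sits h/3 = 3/3 = 1 m below the base (the top edge), so y_c = 1.9 + 1 = 2.9 m and h_c = 2.9 × 0.965926 = 2.80119 m.
A = ½ × 1.66 × 3 = 2.49 m².
Resultant F = γ·h_c·A = 12.3606 × 2.80119 × 2.49 = 86.2147 kN.
I_c = b·h³/36 = 1.66 × 3³/36 = 1.245 m⁴.
Centre of pressure: y_p = y_c + I_c/(y_c·A) = 2.9 + 1.245/(2.9 × 2.49) = 2.9 + 0.172414 = 3.07241 m along the plane.
The resultant acts 1 + 0.172414 = 1.17241 m (along the plate) below the hinge at the top edge, so the moment about the hinge is M = F × 1.17241 = 86.2147 × 1.17241 = 101.079 kN·m.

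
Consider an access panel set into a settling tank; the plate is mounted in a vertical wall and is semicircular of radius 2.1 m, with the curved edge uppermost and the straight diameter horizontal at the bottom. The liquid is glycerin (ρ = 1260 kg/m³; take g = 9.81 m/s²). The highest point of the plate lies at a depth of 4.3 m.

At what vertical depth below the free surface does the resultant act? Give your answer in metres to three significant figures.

γ = ρg = 1260 × 9.81 / 1000 = 12.3606 kN/m³.
The centroid lies 4r/(3π) = 0.891268 m above the diameter, so r − 4r/(3π) = 2.1 − 0.891268 = 1.20873 m below the topmost point, so the centroid depth is h_c = 4.3 + 1.20873 = 5.50873 m.
A = πr²/2 = π × 2.1²/2 = 6.92721 m².
Resultant F = γ·h_c·A = 12.3606 × 5.50873 × 6.92721 = 471.682 kN.
I_c = (π/8 − 8/(9π))·r⁴ = 0.109757 × 2.1⁴ = 2.13457 m⁴.
Centre of pressure: y_p = y_c + I_c/(y_c·A) = 5.50873 + 2.13457/(5.50873 × 6.92721) = 5.50873 + 0.0559372 = 5.56467 m along the plane.

h_p = 5.56 m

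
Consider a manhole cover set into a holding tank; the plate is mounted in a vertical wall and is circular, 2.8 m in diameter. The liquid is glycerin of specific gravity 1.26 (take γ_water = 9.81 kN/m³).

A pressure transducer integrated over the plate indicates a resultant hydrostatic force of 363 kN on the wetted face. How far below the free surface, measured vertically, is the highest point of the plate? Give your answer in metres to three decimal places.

d_top ≈ 3.369 m

γ = 1.26 × 9.81 = 12.3606 kN/m³.
A = π(1.4)² = 6.15752 m².
From F = γ·h_c·A, the centroid depth is h_c = 363/(12.3606 × 6.15752) = 4.76937 m.
The centroid is at the centre, 1.4 m below the top of the plate, so the highest point sits at h_top = 4.76937 − 1.4 = 3.36937 m below the surface.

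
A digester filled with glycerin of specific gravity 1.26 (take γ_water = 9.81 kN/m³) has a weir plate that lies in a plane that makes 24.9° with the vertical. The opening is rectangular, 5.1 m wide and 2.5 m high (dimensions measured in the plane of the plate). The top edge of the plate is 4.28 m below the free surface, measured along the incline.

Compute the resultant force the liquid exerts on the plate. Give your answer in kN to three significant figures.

γ = 1.26 × 9.81 = 12.3606 kN/m³.
The plate makes 24.9° with the vertical, i.e. θ = 90° − 24.9° = 65.1° to the horizontal. Measuring y along the incline from the free-surface line, vertical depth h = y·sinθ with sinθ = 0.907044.
The centroid lies 2.5/2 = 1.25 m below the top edge, so y_c = 4.28 + 1.25 = 5.53 m and h_c = 5.53 × 0.907044 = 5.01595 m.
A = 5.1 × 2.5 = 12.75 m².
Resultant F = γ·h_c·A = 12.3606 × 5.01595 × 12.75 = 790.502 kN.

F ≈ 791 kN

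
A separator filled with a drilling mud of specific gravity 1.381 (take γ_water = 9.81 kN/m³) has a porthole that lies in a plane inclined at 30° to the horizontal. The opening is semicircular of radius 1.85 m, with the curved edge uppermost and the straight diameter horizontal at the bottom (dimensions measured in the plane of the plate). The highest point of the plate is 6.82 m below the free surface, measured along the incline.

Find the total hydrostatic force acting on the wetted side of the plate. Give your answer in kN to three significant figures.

F ≈ 287 kN

γ = 1.381 × 9.81 = 13.54761 kN/m³.
Let θ = 30° be the plate's angle to the horizontal; measure y along the incline from where the plane meets the free surface. Vertical depth h = y·sinθ with sinθ = 0.500000.
The centroid lies 4r/(3π) = 0.785164 m above the diameter, so r − 4r/(3π) = 1.85 − 0.785164 = 1.06484 m below the topmost point, so y_c = 6.82 + 1.06484 = 7.88484 m and h_c = 7.88484 × 0.500000 = 3.94242 m.
A = πr²/2 = π × 1.85²/2 = 5.37605 m².
Resultant F = γ·h_c·A = 13.54761 × 3.94242 × 5.37605 = 287.137 kN.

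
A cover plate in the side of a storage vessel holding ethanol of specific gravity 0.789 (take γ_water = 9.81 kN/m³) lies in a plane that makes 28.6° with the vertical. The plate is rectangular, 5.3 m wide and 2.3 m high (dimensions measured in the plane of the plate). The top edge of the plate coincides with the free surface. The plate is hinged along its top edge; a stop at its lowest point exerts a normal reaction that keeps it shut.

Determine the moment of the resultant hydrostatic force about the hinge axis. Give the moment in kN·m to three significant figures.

M ≈ 146 kN·m

γ = 0.789 × 9.81 = 7.74009 kN/m³.
The plate makes 28.6° with the vertical, i.e. θ = 90° − 28.6° = 61.4° to the horizontal. Measuring y along the incline from the free-surface line, vertical depth h = y·sinθ with sinθ = 0.877983.
The centroid lies 2.3/2 = 1.15 m below the top edge, so y_c = 1.15 m and h_c = 1.15 × 0.877983 = 1.00968 m.
A = 5.3 × 2.3 = 12.19 m².
Resultant F = γ·h_c·A = 7.74009 × 1.00968 × 12.19 = 95.265 kN.
I_c = b·h³/12 = 5.3 × 2.3³/12 = 5.37376 m⁴.
Centre of pressure: y_p = y_c + I_c/(y_c·A) = 1.15 + 5.37376/(1.15 × 12.19) = 1.15 + 0.383333 = 1.53333 m along the plane.
The resultant acts 1.15 + 0.383333 = 1.53333 m (along the plate) below the hinge at the top edge, so the moment about the hinge is M = F × 1.53333 = 95.265 × 1.53333 = 146.073 kN·m.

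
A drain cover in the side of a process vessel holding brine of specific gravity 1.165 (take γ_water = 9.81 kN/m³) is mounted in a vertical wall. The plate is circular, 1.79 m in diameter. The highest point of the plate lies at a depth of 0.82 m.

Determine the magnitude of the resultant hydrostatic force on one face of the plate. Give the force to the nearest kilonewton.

γ = 1.165 × 9.81 = 11.42865 kN/m³.
The centroid is at the centre, 0.895 m below the top of the plate, so the centroid depth is h_c = 0.82 + 0.895 = 1.715 m.
A = π(0.895)² = 2.51649 m².
Resultant F = γ·h_c·A = 11.42865 × 1.715 × 2.51649 = 49.3235 kN.

F ≈ 49 kN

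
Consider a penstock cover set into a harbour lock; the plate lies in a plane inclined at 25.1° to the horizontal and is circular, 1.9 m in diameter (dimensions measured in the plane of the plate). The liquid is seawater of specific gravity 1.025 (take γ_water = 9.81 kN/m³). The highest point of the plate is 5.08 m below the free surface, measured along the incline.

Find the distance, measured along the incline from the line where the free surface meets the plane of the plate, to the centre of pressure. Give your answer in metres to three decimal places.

γ = 1.025 × 9.81 = 10.05525 kN/m³.
Let θ = 25.1° be the plate's angle to the horizontal; measure y along the incline from where the plane meets the free surface. Vertical depth h = y·sinθ with sinθ = 0.424199.
The centroid is at the centre, 0.95 m below the top of the plate, so y_c = 5.08 + 0.95 = 6.03 m and h_c = 6.03 × 0.424199 = 2.55792 m.
A = π(0.95)² = 2.83529 m².
Resultant F = γ·h_c·A = 10.05525 × 2.55792 × 2.83529 = 72.9251 kN.
I_c = πr⁴/4 = π × 0.95⁴/4 = 0.639712 m⁴.
Centre of pressure: y_p = y_c + I_c/(y_c·A) = 6.03 + 0.639712/(6.03 × 2.83529) = 6.03 + 0.0374171 = 6.06742 m along the plane.

y_p = 6.067 m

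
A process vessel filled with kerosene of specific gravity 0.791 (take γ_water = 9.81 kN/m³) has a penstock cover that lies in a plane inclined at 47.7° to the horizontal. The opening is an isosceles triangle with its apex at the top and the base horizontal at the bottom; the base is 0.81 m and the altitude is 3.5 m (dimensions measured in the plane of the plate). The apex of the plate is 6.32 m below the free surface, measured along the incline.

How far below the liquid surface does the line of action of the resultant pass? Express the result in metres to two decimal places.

h_p = 6.46 m

γ = 0.791 × 9.81 = 7.75971 kN/m³.
Let θ = 47.7° be the plate's angle to the horizontal; measure y along the incline from where the plane meets the free surface. Vertical depth h = y·sinθ with sinθ = 0.739631.
With the apex up, the centroid sits 2h/3 = 2 × 3.5/3 = 2.33333 m below the apex, so y_c = 6.32 + 2.33333 = 8.65333 m and h_c = 8.65333 × 0.739631 = 6.40027 m.
A = ½ × 0.81 × 3.5 = 1.4175 m².
Resultant F = γ·h_c·A = 7.75971 × 6.40027 × 1.4175 = 70.3991 kN.
I_c = b·h³/36 = 0.81 × 3.5³/36 = 0.964688 m⁴.
Centre of pressure: y_p = y_c + I_c/(y_c·A) = 8.65333 + 0.964688/(8.65333 × 1.4175) = 8.65333 + 0.0786467 = 8.73198 m along the plane.
Vertically, h_p = y_p·sinθ = 8.73198 × 0.739631 = 6.45844 m.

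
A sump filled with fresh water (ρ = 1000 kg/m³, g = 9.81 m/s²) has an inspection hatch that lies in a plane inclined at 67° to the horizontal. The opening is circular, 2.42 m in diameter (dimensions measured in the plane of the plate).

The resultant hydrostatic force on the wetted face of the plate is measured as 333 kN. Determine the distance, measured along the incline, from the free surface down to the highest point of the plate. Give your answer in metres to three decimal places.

γ = ρg = 1000 × 9.81 = 9810 N/m³ = 9.81 kN/m³.
A = π(1.21)² = 4.59961 m².
From F = γ·h_c·A, the centroid depth is h_c = 333/(9.81 × 4.59961) = 7.37996 m.
Let θ = 67° be the plate's angle to the horizontal; measure y along the incline from where the plane meets the free surface. Vertical depth h = y·sinθ with sinθ = 0.920505.
Along the incline, y_c = h_c/sinθ = 7.37996/0.920505 = 8.01729 m.
The centroid is at the centre, 1.21 m below the top of the plate, so the highest point sits at y_top = 8.01729 − 1.21 = 6.80729 m along the incline.

y_top ≈ 6.807 m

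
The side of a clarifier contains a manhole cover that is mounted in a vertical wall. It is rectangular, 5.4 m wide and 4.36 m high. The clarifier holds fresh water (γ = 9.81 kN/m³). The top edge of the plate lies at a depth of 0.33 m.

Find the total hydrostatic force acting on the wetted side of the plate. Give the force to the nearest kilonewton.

F ≈ 580 kN

γ = 9.81 kN/m³.
The centroid lies 4.36/2 = 2.18 m below the top edge, so the centroid depth is h_c = 0.33 + 2.18 = 2.51 m.
A = 5.4 × 4.36 = 23.544 m².
Resultant F = γ·h_c·A = 9.81 × 2.51 × 23.544 = 579.726 kN.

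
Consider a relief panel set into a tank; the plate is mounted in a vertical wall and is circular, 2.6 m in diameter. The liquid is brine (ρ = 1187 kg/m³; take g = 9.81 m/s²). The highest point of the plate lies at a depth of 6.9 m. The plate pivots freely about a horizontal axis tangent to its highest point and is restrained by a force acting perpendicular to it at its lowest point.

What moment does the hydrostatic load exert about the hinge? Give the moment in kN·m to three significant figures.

γ = ρg = 1187 × 9.81 / 1000 = 11.64447 kN/m³.
The centroid is at the centre, 1.3 m below the top of the plate, so the centroid depth is h_c = 6.9 + 1.3 = 8.2 m.
A = π(1.3)² = 5.30929 m².
Resultant F = γ·h_c·A = 11.64447 × 8.2 × 5.30929 = 506.956 kN.
I_c = πr⁴/4 = π × 1.3⁴/4 = 2.24318 m⁴.
Centre of pressure: y_p = y_c + I_c/(y_c·A) = 8.2 + 2.24318/(8.2 × 5.30929) = 8.2 + 0.0515245 = 8.25152 m along the plane.
The resultant acts 1.3 + 0.0515245 = 1.35152 m (along the plate) below the hinge at the top edge, so the moment about the hinge is M = F × 1.35152 = 506.956 × 1.35152 = 685.161 kN·m.

M ≈ 685 kN·m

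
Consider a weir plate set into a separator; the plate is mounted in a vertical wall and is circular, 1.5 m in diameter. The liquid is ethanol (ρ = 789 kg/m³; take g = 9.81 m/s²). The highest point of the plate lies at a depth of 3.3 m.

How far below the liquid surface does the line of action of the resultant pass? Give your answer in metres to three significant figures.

γ = ρg = 789 × 9.81 / 1000 = 7.74009 kN/m³.
The centroid is at the centre, 0.75 m below the top of the plate, so the centroid depth is h_c = 3.3 + 0.75 = 4.05 m.
A = π(0.75)² = 1.76715 m².
Resultant F = γ·h_c·A = 7.74009 × 4.05 × 1.76715 = 55.3955 kN.
I_c = πr⁴/4 = π × 0.75⁴/4 = 0.248505 m⁴.
Centre of pressure: y_p = y_c + I_c/(y_c·A) = 4.05 + 0.248505/(4.05 × 1.76715) = 4.05 + 0.0347222 = 4.08472 m along the plane.

h_p = 4.08 m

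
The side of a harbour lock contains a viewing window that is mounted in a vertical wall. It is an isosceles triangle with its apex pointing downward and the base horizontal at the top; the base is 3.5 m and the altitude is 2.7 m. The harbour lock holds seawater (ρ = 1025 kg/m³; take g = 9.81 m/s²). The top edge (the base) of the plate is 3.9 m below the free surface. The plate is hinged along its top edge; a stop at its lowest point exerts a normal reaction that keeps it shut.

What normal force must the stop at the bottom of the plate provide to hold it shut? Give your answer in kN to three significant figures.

P ≈ 83.1 kN

γ = ρg = 1025 × 9.81 / 1000 = 10.05525 kN/m³.
With the apex down, the centroid sits h/3 = 2.7/3 = 0.9 m below the base (the top edge), so the centroid depth is h_c = 3.9 + 0.9 = 4.8 m.
A = ½ × 3.5 × 2.7 = 4.725 m².
Resultant F = γ·h_c·A = 10.05525 × 4.8 × 4.725 = 228.053 kN.
I_c = b·h³/36 = 3.5 × 2.7³/36 = 1.91363 m⁴.
Centre of pressure: y_p = y_c + I_c/(y_c·A) = 4.8 + 1.91363/(4.8 × 4.725) = 4.8 + 0.0843752 = 4.88438 m along the plane.
The resultant acts 0.9 + 0.0843752 = 0.984375 m (along the plate) below the hinge at the top edge, so the moment about the hinge is M = F × 0.984375 = 228.053 × 0.984375 = 224.49 kN·m.
A normal force at the bottom, 2.7 m from the hinge, must supply this moment: P = 224.49/2.7 = 83.1444 kN.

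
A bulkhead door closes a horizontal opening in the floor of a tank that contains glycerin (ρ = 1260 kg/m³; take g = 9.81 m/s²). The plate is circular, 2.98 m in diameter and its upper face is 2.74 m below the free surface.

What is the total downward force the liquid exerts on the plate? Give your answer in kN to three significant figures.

γ = ρg = 1260 × 9.81 / 1000 = 12.3606 kN/m³.
The plate is horizontal, so pressure is uniform at p = γ·h = 12.3606 × 2.74 = 33.868 kN/m².
A = π(1.49)² = 6.97465 m².
F = p·A = 33.868 × 6.97465 = 236.217 kN.

F ≈ 236 kN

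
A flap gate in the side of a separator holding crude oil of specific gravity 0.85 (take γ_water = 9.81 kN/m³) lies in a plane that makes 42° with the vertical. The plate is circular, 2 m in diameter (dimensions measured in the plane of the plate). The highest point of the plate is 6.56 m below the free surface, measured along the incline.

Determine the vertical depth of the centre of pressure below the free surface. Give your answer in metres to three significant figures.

γ = 0.85 × 9.81 = 8.3385 kN/m³.
The plate makes 42° with the vertical, i.e. θ = 90° − 42° = 48° to the horizontal. Measuring y along the incline from the free-surface line, vertical depth h = y·sinθ with sinθ = 0.743145.
The centroid is at the centre, 1 m below the top of the plate, so y_c = 6.56 + 1 = 7.56 m and h_c = 7.56 × 0.743145 = 5.61818 m.
A = π(1)² = 3.14159 m².
Resultant F = γ·h_c·A = 8.3385 × 5.61818 × 3.14159 = 147.175 kN.
I_c = πr⁴/4 = π × 1⁴/4 = 0.785398 m⁴.
Centre of pressure: y_p = y_c + I_c/(y_c·A) = 7.56 + 0.785398/(7.56 × 3.14159) = 7.56 + 0.0330688 = 7.59307 m along the plane.
Vertically, h_p = y_p·sinθ = 7.59307 × 0.743145 = 5.64275 m.

h_p = 5.64 m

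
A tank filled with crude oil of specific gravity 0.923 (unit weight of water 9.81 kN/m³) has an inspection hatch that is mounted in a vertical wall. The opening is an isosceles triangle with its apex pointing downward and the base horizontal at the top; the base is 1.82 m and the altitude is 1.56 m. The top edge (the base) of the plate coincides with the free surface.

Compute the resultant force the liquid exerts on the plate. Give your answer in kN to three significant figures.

γ = 0.923 × 9.81 = 9.05463 kN/m³.
With the apex down, the centroid sits h/3 = 1.56/3 = 0.52 m below the base (the top edge), so the centroid depth is h_c = 0.52 m.
A = ½ × 1.82 × 1.56 = 1.4196 m².
Resultant F = γ·h_c·A = 9.05463 × 0.52 × 1.4196 = 6.68406 kN.

F ≈ 6.68 kN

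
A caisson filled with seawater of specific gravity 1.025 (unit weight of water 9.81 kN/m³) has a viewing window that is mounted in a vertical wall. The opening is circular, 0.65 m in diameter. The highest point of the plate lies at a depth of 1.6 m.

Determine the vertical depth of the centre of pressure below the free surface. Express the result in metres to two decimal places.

γ = 1.025 × 9.81 = 10.05525 kN/m³.
The centroid is at the centre, 0.325 m below the top of the plate, so the centroid depth is h_c = 1.6 + 0.325 = 1.925 m.
A = π(0.325)² = 0.331831 m².
Resultant F = γ·h_c·A = 10.05525 × 1.925 × 0.331831 = 6.42304 kN.
I_c = πr⁴/4 = π × 0.325⁴/4 = 0.00876241 m⁴.
Centre of pressure: y_p = y_c + I_c/(y_c·A) = 1.925 + 0.00876241/(1.925 × 0.331831) = 1.925 + 0.0137175 = 1.93872 m along the plane.

h_p = 1.94 m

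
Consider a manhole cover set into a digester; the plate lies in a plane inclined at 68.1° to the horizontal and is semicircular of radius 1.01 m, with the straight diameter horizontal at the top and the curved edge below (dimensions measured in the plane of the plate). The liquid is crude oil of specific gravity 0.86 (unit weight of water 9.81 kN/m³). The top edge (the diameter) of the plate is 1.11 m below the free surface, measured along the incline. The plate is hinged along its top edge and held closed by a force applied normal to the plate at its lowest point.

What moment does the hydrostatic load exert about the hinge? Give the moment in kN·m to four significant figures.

γ = 0.86 × 9.81 = 8.4366 kN/m³.
Let θ = 68.1° be the plate's angle to the horizontal; measure y along the incline from where the plane meets the free surface. Vertical depth h = y·sinθ with sinθ = 0.927836.
The centroid of a semicircle lies 4r/(3π) = 0.428657 m from the diameter, here below the top edge, so y_c = 1.11 + 0.428657 = 1.53866 m and h_c = 1.53866 × 0.927836 = 1.42762 m.
A = πr²/2 = π × 1.01²/2 = 1.60237 m².
Resultant F = γ·h_c·A = 8.4366 × 1.42762 × 1.60237 = 19.2994 kN.
I_c = (π/8 − 8/(9π))·r⁴ = 0.109757 × 1.01⁴ = 0.114214 m⁴.
Centre of pressure: y_p = y_c + I_c/(y_c·A) = 1.53866 + 0.114214/(1.53866 × 1.60237) = 1.53866 + 0.0463248 = 1.58498 m along the plane.
The resultant acts 0.428657 + 0.0463248 = 0.474982 m (along the plate) below the hinge at the top edge, so the moment about the hinge is M = F × 0.474982 = 19.2994 × 0.474982 = 9.16687 kN·m.

M ≈ 9.167 kN·m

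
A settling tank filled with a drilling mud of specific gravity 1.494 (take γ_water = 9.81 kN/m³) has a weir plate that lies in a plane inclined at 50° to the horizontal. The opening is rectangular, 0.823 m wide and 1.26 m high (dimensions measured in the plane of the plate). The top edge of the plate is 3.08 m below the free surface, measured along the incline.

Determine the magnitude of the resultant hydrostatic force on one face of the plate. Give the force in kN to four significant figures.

γ = 1.494 × 9.81 = 14.65614 kN/m³.
Let θ = 50° be the plate's angle to the horizontal; measure y along the incline from where the plane meets the free surface. Vertical depth h = y·sinθ with sinθ = 0.766044.
The centroid lies 1.26/2 = 0.63 m below the top edge, so y_c = 3.08 + 0.63 = 3.71 m and h_c = 3.71 × 0.766044 = 2.84202 m.
A = 0.823 × 1.26 = 1.03698 m².
Resultant F = γ·h_c·A = 14.65614 × 2.84202 × 1.03698 = 43.1934 kN.

F ≈ 43.19 kN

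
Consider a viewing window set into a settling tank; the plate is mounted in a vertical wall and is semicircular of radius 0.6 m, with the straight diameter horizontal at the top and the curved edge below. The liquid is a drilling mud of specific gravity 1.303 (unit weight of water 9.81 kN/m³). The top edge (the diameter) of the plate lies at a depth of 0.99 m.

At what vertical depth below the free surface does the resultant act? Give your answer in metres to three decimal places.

γ = 1.303 × 9.81 = 12.78243 kN/m³.
The centroid of a semicircle lies 4r/(3π) = 0.254648 m from the diameter, here below the top edge, so the centroid depth is h_c = 0.99 + 0.254648 = 1.24465 m.
A = πr²/2 = π × 0.6²/2 = 0.565487 m².
Resultant F = γ·h_c·A = 12.78243 × 1.24465 × 0.565487 = 8.9967 kN.
I_c = (π/8 − 8/(9π))·r⁴ = 0.109757 × 0.6⁴ = 0.0142245 m⁴.
Centre of pressure: y_p = y_c + I_c/(y_c·A) = 1.24465 + 0.0142245/(1.24465 × 0.565487) = 1.24465 + 0.02021 = 1.26486 m along the plane.

h_p = 1.265 m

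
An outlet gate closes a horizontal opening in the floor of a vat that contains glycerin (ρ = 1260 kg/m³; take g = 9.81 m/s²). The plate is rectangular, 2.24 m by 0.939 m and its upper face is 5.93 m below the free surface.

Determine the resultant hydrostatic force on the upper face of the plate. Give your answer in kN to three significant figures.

F ≈ 154 kN

γ = ρg = 1260 × 9.81 / 1000 = 12.3606 kN/m³.
The plate is horizontal, so pressure is uniform at p = γ·h = 12.3606 × 5.93 = 73.2984 kN/m².
A = 2.24 × 0.939 = 2.10336 m².
F = p·A = 73.2984 × 2.10336 = 154.173 kN.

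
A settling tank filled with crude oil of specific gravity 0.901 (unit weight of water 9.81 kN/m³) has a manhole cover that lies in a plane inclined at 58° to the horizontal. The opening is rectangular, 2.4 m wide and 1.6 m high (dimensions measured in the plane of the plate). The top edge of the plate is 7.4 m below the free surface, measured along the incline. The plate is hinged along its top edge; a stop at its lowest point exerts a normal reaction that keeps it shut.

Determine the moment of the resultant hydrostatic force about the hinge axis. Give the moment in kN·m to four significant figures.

γ = 0.901 × 9.81 = 8.83881 kN/m³.
Let θ = 58° be the plate's angle to the horizontal; measure y along the incline from where the plane meets the free surface. Vertical depth h = y·sinθ with sinθ = 0.848048.
The centroid lies 1.6/2 = 0.8 m below the top edge, so y_c = 7.4 + 0.8 = 8.2 m and h_c = 8.2 × 0.848048 = 6.95399 m.
A = 2.4 × 1.6 = 3.84 m².
Resultant F = γ·h_c·A = 8.83881 × 6.95399 × 3.84 = 236.026 kN.
I_c = b·h³/12 = 2.4 × 1.6³/12 = 0.8192 m⁴.
Centre of pressure: y_p = y_c + I_c/(y_c·A) = 8.2 + 0.8192/(8.2 × 3.84) = 8.2 + 0.0260163 = 8.22602 m along the plane.
The resultant acts 0.8 + 0.0260163 = 0.826016 m (along the plate) below the hinge at the top edge, so the moment about the hinge is M = F × 0.826016 = 236.026 × 0.826016 = 194.961 kN·m.

M ≈ 195.0 kN·m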